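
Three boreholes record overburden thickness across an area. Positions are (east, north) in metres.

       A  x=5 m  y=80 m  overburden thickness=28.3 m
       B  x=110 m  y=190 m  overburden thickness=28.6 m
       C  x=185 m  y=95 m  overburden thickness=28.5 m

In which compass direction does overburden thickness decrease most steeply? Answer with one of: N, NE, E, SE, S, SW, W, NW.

Taking A as reference: B−A = (105, 110, +0.3); C−A = (180, 15, +0.2).
Determinant of the coordinate differences = 105·15 − 180·110 = -18225.
∂d/∂x = [(+0.3)·15 − (+0.2)·110] / -18225 = +0.0009602
∂d/∂y = [105·(+0.2) − 180·(+0.3)] / -18225 = +0.001811
Steepest decrease is along −∇f = (-0.0009602 E, -0.001811 N) → southwest.

SW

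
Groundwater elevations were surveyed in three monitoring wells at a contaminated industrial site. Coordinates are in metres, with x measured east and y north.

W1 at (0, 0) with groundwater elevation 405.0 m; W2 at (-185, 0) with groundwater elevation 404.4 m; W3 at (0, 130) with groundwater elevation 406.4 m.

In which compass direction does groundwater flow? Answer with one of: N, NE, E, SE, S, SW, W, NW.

∂h/∂x = (404.4 − 405.0) / (-185 − 0) = +0.003243
∂h/∂y = (406.4 − 405.0) / (130 − 0) = +0.01077
Flow = −∇h = (-0.003243 east, -0.01077 north), which points south.

S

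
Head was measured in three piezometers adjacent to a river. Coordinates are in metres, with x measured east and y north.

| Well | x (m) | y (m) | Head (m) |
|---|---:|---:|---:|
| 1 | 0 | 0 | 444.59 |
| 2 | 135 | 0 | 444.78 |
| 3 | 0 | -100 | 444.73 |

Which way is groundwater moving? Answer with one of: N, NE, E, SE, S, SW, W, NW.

∂h/∂x = (444.78 − 444.59) / (135 − 0) = +0.001407
∂h/∂y = (444.73 − 444.59) / (-100 − 0) = -0.001400
Flow = −∇h = (-0.001407 east, +0.001400 north), which points northwest.

NW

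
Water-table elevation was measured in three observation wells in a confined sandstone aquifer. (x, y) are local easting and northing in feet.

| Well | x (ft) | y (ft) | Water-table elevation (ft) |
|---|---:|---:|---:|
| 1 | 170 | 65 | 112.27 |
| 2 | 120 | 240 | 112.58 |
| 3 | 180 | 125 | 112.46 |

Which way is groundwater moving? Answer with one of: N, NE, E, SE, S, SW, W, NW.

Taking 1 as reference: 2−1 = (-50, 175, +0.31); 3−1 = (10, 60, +0.19).
Determinant of the coordinate differences = (-50)·60 − 10·175 = -4750.
∂h/∂x = [(+0.31)·60 − (+0.19)·175] / -4750 = +0.003084
∂h/∂y = [(-50)·(+0.19) − 10·(+0.31)] / -4750 = +0.002653
Flow = −∇h = (-0.003084 east, -0.002653 north), which points southwest.

SW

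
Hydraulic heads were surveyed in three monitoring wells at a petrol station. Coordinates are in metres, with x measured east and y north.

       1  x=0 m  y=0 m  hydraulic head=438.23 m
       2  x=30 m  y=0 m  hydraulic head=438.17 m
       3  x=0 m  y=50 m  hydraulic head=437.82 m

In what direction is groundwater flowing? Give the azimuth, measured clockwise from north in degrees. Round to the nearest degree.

014°

∂h/∂x = (438.17 − 438.23) / (30 − 0) = -0.002000
∂h/∂y = (437.82 − 438.23) / (50 − 0) = -0.008200
Flow direction (−∇h) has components (+0.002000 E, +0.008200 N).
Azimuth = atan2(E, N) = atan2(+0.002000, +0.008200) = 13.7° ≈ 014°.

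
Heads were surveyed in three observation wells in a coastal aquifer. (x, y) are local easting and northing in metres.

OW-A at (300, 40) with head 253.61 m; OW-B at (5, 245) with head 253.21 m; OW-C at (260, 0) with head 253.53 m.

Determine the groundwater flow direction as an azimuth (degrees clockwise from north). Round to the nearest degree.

Three-point gradient (reference OW-A): Δ to OW-B = (-295, 205, -0.40), Δ to OW-C = (-40, -40, -0.08).
∂h/∂x = +0.001620, ∂h/∂y = +0.0003800 (det = 20000).
Flow direction (−∇h) has components (-0.001620 E, -0.0003800 N).
Azimuth = atan2(E, N) = atan2(-0.001620, -0.0003800) = 256.8° ≈ 257°.

257°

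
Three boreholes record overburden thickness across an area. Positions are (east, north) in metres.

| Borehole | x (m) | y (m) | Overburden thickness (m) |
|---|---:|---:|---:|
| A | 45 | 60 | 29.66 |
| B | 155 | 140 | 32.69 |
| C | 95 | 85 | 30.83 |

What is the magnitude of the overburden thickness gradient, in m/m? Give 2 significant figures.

With d = a·x + b·y + c and A as origin, the differences give:
  110·a + 80·b = +3.03
  50·a + 25·b = +1.17
Eliminate b (×25 and ×80, subtract): -1250·a = -17.850 → a = ∂d/∂x = +0.01428
Back-substitute: b = ∂d/∂y = +0.01824.
|∇f| = √(0.01428² + 0.01824²) = 0.02316 m/m

0.023 m/m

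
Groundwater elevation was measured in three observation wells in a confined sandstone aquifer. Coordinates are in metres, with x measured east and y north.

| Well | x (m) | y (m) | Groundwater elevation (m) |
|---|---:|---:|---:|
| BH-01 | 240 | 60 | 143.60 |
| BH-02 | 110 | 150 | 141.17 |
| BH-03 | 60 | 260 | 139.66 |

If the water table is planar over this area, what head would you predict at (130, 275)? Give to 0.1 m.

140.5 m

With h = a·x + b·y + c and BH-01 as origin, the differences give:
  (-130)·a + 90·b = -2.43
  (-180)·a + 200·b = -3.94
Eliminate b (×200 and ×90, subtract): -9800·a = -131.400 → a = ∂h/∂x = +0.01341
Back-substitute: b = ∂h/∂y = -0.007633.
h(130, 275) = 143.60 + (+0.01341)·(-110) + (-0.007633)·(215) = 143.60 -1.475 -1.641 = 140.484 m.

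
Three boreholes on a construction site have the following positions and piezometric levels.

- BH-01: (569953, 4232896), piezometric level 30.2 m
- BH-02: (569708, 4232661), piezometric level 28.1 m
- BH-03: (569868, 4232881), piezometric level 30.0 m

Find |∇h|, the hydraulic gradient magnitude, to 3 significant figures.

Differences from BH-01: to BH-02 (Δx, Δy, Δh) = (-245, -235, -2.1); to BH-03 = (-85, -15, -0.2).
Determinant of the coordinate differences = (-245)·(-15) − (-85)·(-235) = -16300.
∂h/∂x = [(-2.1)·(-15) − (-0.2)·(-235)] / -16300 = +0.0009509
∂h/∂y = [(-245)·(-0.2) − (-85)·(-2.1)] / -16300 = +0.007945
|∇h| = √(0.0009509² + 0.007945²) = 0.008002

0.00800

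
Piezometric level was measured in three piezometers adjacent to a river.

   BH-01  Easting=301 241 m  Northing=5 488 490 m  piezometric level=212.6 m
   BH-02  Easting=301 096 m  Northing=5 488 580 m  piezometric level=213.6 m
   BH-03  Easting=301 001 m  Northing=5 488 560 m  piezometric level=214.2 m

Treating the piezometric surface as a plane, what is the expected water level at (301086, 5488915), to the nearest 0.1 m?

213.9 m

Taking BH-01 as reference: BH-02−BH-01 = (-145, 90, +1.0); BH-03−BH-01 = (-240, 70, +1.6).
Determinant of the coordinate differences = (-145)·70 − (-240)·90 = 11450.
∂h/∂x = [(+1.0)·70 − (+1.6)·90] / 11450 = -0.006463
∂h/∂y = [(-145)·(+1.6) − (-240)·(+1.0)] / 11450 = +0.0006987
h(301086, 5488915) = 212.6 + (-0.006463)·(-155) + (+0.0006987)·(425) = 212.6 +1.002 +0.297 = 213.899 m.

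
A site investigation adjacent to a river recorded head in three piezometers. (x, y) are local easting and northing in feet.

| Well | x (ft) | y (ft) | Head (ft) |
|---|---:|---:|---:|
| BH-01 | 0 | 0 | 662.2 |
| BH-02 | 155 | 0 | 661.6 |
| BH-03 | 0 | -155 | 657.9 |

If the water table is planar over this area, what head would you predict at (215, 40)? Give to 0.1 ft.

662.5 ft

∂h/∂x = (661.6 − 662.2) / (155 − 0) = -0.003871
∂h/∂y = (657.9 − 662.2) / (-155 − 0) = +0.02774
h(215, 40) = 662.2 + (-0.003871)·(215) + (+0.02774)·(40) = 662.2 -0.832 +1.110 = 662.477 ft.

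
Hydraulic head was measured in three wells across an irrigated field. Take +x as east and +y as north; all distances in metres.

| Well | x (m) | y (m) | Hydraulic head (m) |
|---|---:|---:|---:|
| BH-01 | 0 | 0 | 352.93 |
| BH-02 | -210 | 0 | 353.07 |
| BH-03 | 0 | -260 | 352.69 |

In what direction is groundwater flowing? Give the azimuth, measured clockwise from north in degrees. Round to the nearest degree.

∂h/∂x = (353.07 − 352.93) / (-210 − 0) = -0.0006667
∂h/∂y = (352.69 − 352.93) / (-260 − 0) = +0.0009231
Flow direction (−∇h) has components (+0.0006667 E, -0.0009231 N).
Azimuth = atan2(E, N) = atan2(+0.0006667, -0.0009231) = 144.2° ≈ 144°.

144°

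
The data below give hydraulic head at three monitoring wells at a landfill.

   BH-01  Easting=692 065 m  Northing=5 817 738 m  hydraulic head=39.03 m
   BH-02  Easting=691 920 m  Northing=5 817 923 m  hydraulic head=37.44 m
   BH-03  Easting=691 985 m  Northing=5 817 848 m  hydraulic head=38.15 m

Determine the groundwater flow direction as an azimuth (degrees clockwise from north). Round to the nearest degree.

272°

Three-point gradient (reference BH-01): Δ to BH-02 = (-145, 185, -1.59), Δ to BH-03 = (-80, 110, -0.88).
∂h/∂x = +0.01052, ∂h/∂y = -0.0003478 (det = -1150).
Flow direction (−∇h) has components (-0.01052 E, +0.0003478 N).
Azimuth = atan2(E, N) = atan2(-0.01052, +0.0003478) = 271.9° ≈ 272°.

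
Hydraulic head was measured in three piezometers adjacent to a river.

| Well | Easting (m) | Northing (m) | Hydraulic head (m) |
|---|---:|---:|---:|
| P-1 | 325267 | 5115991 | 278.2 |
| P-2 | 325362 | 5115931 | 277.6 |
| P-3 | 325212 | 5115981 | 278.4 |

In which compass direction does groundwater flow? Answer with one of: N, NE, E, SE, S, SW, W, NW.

SE

Three-point gradient (reference P-1): Δ to P-2 = (95, -60, -0.6), Δ to P-3 = (-55, -10, +0.2).
∂h/∂x = -0.004235, ∂h/∂y = +0.003294 (det = -4250).
Flow = −∇h = (+0.004235 east, -0.003294 north), which points southeast.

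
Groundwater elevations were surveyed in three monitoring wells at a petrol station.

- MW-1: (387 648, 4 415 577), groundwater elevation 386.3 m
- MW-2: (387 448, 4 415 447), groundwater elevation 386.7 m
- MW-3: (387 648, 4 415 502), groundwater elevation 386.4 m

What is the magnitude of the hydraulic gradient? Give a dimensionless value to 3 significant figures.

Taking MW-1 as reference: MW-2−MW-1 = (-200, -130, +0.4); MW-3−MW-1 = (0, -75, +0.1).
Solve a·Δx + b·Δy = Δh: det = (-200)·(-75) − 0·(-130) = 15000.
∂h/∂x = [(+0.4)·(-75) − (+0.1)·(-130)] / 15000 = -0.001133
∂h/∂y = [(-200)·(+0.1) − 0·(+0.4)] / 15000 = -0.001333
|∇h| = √(-0.001133² + -0.001333²) = 0.001749

0.00175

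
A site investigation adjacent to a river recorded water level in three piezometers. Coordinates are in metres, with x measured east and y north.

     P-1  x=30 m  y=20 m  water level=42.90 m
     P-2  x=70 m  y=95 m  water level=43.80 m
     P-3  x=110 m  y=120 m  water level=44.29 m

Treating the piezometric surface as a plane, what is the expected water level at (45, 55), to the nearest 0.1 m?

43.3 m

With h = a·x + b·y + c and P-1 as origin, the differences give:
  40·a + 75·b = +0.90
  80·a + 100·b = +1.39
Eliminate b (×100 and ×75, subtract): -2000·a = -14.250 → a = ∂h/∂x = +0.007125
Back-substitute: b = ∂h/∂y = +0.008200.
h(45, 55) = 42.90 + (+0.007125)·(15) + (+0.008200)·(35) = 42.90 +0.107 +0.287 = 43.294 m.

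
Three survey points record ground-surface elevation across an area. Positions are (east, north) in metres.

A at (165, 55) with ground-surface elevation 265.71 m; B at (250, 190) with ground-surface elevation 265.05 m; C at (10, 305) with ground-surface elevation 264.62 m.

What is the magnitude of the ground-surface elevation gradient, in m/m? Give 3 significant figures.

0.00464 m/m

With z = a·x + b·y + c and A as origin, the differences give:
  85·a + 135·b = -0.66
  (-155)·a + 250·b = -1.09
Eliminate b (×250 and ×135, subtract): 42175·a = -17.850 → a = ∂z/∂x = -0.0004232
Back-substitute: b = ∂z/∂y = -0.004622.
|∇f| = √(-0.0004232² + -0.004622²) = 0.004641 m/m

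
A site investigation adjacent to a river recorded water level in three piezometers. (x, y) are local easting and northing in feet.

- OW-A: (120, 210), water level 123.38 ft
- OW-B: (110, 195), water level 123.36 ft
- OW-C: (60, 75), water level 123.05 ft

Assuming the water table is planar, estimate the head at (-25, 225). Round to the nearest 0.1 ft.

Three-point gradient (reference OW-A): Δ to OW-B = (-10, -15, -0.02), Δ to OW-C = (-60, -135, -0.33).
∂h/∂x = -0.005000, ∂h/∂y = +0.004667 (det = 450).
h(-25, 225) = 123.38 + (-0.005000)·(-145) + (+0.004667)·(15) = 123.38 +0.725 +0.070 = 124.175 ft.

124.2 ft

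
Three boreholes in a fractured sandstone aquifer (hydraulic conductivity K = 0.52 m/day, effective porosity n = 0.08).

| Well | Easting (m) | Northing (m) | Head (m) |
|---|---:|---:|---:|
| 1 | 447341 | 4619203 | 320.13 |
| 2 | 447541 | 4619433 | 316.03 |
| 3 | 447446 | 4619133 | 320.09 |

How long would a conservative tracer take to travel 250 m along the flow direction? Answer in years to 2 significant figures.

7.8 years

Taking 1 as reference: 2−1 = (200, 230, -4.10); 3−1 = (105, -70, -0.04).
Determinant of the coordinate differences = 200·(-70) − 105·230 = -38150.
∂h/∂x = [(-4.10)·(-70) − (-0.04)·230] / -38150 = -0.007764
∂h/∂y = [200·(-0.04) − 105·(-4.10)] / -38150 = -0.01107
|∇h| = √(-0.007764² + -0.01107²) = 0.01352
Seepage velocity v = K·i/n = 0.52 × 0.01352 / 0.08 = 0.08788 m/day.
t = 250 / 0.08788 = 2845 days = 7.79 years.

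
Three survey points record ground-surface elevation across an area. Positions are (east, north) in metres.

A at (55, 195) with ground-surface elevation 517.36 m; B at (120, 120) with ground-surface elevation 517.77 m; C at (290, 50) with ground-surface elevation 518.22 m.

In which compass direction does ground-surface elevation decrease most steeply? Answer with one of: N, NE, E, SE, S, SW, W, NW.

Taking A as reference: B−A = (65, -75, +0.41); C−A = (235, -145, +0.86).
Solve a·Δx + b·Δy = Δz: det = 65·(-145) − 235·(-75) = 8200.
∂z/∂x = [(+0.41)·(-145) − (+0.86)·(-75)] / 8200 = +0.0006159
∂z/∂y = [65·(+0.86) − 235·(+0.41)] / 8200 = -0.004933
Steepest decrease is along −∇f = (-0.0006159 E, +0.004933 N) → north.

N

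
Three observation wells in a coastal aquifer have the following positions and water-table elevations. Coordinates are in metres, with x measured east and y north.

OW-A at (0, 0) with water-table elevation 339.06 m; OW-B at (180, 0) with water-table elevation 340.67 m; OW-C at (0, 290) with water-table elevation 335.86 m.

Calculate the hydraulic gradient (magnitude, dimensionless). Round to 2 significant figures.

∂h/∂x = (340.67 − 339.06) / (180 − 0) = +0.008944
∂h/∂y = (335.86 − 339.06) / (290 − 0) = -0.01103
|∇h| = √(0.008944² + -0.01103²) = 0.0142

0.014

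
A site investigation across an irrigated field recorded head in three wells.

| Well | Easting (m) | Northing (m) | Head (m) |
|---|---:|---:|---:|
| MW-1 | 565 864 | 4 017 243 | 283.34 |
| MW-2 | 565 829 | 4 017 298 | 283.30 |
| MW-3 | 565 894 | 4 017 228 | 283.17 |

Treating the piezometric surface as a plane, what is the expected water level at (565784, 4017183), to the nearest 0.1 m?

Differences from MW-1: to MW-2 (Δx, Δy, Δh) = (-35, 55, -0.04); to MW-3 = (30, -15, -0.17).
Solve a·Δx + b·Δy = Δh: det = (-35)·(-15) − 30·55 = -1125.
∂h/∂x = [(-0.04)·(-15) − (-0.17)·55] / -1125 = -0.008844
∂h/∂y = [(-35)·(-0.17) − 30·(-0.04)] / -1125 = -0.006356
h(565784, 4017183) = 283.34 + (-0.008844)·(-80) + (-0.006356)·(-60) = 283.34 +0.708 +0.381 = 284.429 m.

284.4 m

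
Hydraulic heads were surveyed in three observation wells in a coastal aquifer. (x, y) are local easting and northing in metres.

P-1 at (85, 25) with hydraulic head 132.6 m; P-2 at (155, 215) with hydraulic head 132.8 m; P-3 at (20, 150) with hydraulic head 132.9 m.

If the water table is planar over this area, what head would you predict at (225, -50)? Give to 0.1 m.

132.3 m

Taking P-1 as reference: P-2−P-1 = (70, 190, +0.2); P-3−P-1 = (-65, 125, +0.3).
Determinant of the coordinate differences = 70·125 − (-65)·190 = 21100.
∂h/∂x = [(+0.2)·125 − (+0.3)·190] / 21100 = -0.001517
∂h/∂y = [70·(+0.3) − (-65)·(+0.2)] / 21100 = +0.001611
h(225, -50) = 132.6 + (-0.001517)·(140) + (+0.001611)·(-75) = 132.6 -0.212 -0.121 = 132.267 m.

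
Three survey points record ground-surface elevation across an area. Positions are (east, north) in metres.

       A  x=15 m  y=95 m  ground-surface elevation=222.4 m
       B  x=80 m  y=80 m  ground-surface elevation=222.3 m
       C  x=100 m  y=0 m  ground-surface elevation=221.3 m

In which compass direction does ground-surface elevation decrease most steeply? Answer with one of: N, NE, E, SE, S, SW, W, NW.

Differences from A: to B (Δx, Δy, Δh) = (65, -15, -0.1); to C = (85, -95, -1.1).
Determinant of the coordinate differences = 65·(-95) − 85·(-15) = -4900.
∂z/∂x = [(-0.1)·(-95) − (-1.1)·(-15)] / -4900 = +0.001429
∂z/∂y = [65·(-1.1) − 85·(-0.1)] / -4900 = +0.01286
Steepest decrease is along −∇f = (-0.001429 E, -0.01286 N) → south.

S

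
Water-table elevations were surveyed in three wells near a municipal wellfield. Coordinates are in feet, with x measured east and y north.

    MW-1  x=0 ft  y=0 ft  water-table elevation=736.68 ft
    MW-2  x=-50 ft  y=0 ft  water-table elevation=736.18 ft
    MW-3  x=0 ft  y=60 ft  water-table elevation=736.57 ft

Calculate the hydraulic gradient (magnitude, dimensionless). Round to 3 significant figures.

∂h/∂x = (736.18 − 736.68) / (-50 − 0) = +0.01000
∂h/∂y = (736.57 − 736.68) / (60 − 0) = -0.001833
|∇h| = √(0.01000² + -0.001833²) = 0.01017

0.0102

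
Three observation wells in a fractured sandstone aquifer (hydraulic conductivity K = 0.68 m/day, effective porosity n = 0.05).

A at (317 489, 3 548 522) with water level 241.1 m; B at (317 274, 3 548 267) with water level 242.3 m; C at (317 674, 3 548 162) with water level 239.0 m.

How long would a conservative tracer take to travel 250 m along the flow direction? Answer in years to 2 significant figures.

With h = a·x + b·y + c and A as origin, the differences give:
  (-215)·a + (-255)·b = +1.2
  185·a + (-360)·b = -2.1
Eliminate b (×(-360) and ×(-255), subtract): 124575·a = -967.50 → a = ∂h/∂x = -0.007766
Back-substitute: b = ∂h/∂y = +0.001842.
|∇h| = √(-0.007766² + 0.001842²) = 0.007981
Seepage velocity v = K·i/n = 0.68 × 0.007981 / 0.05 = 0.1085 m/day.
t = 250 / 0.1085 = 2304 days = 6.31 years.

6.3 years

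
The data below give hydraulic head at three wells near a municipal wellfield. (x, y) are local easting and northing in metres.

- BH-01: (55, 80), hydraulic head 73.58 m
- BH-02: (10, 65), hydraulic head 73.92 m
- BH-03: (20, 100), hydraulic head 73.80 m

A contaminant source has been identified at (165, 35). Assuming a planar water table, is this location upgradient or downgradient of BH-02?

downgradient

With h = a·x + b·y + c and BH-01 as origin, the differences give:
  (-45)·a + (-15)·b = +0.34
  (-35)·a + 20·b = +0.22
Eliminate b (×20 and ×(-15), subtract): -1425·a = 10.100 → a = ∂h/∂x = -0.007088
Back-substitute: b = ∂h/∂y = -0.001404.
Head at (165, 35) = 73.58 + (-0.007088)·(110) + (-0.001404)·(-45) = 72.86 m.
That is lower than the 73.92 m at BH-02, so the point is downgradient.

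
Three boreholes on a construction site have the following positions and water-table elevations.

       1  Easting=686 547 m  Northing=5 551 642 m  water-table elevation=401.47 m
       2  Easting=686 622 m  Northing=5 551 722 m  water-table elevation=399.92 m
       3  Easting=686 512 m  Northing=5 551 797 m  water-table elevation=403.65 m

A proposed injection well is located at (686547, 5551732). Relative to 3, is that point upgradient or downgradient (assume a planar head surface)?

Taking 1 as reference: 2−1 = (75, 80, -1.55); 3−1 = (-35, 155, +2.18).
Solve a·Δx + b·Δy = Δh: det = 75·155 − (-35)·80 = 14425.
∂h/∂x = [(-1.55)·155 − (+2.18)·80] / 14425 = -0.02875
∂h/∂y = [75·(+2.18) − (-35)·(-1.55)] / 14425 = +0.007574
Head at (686547, 5551732) = 401.47 + (-0.02875)·(0) + (+0.007574)·(90) = 402.15 m.
That is lower than the 403.65 m at 3, so the point is downgradient.

downgradient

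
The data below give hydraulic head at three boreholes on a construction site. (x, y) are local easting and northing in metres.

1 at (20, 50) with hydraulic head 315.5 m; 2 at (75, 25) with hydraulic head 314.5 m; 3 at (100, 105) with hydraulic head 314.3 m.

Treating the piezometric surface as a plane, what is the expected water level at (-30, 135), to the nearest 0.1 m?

Taking 1 as reference: 2−1 = (55, -25, -1.0); 3−1 = (80, 55, -1.2).
Determinant of the coordinate differences = 55·55 − 80·(-25) = 5025.
∂h/∂x = [(-1.0)·55 − (-1.2)·(-25)] / 5025 = -0.01692
∂h/∂y = [55·(-1.2) − 80·(-1.0)] / 5025 = +0.002786
h(-30, 135) = 315.5 + (-0.01692)·(-50) + (+0.002786)·(85) = 315.5 +0.846 +0.237 = 316.583 m.

316.6 m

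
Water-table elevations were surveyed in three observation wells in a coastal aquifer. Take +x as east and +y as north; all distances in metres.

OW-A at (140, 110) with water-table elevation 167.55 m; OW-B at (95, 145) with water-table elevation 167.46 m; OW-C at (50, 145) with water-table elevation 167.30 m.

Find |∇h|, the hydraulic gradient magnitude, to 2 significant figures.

Differences from OW-A: to OW-B (Δx, Δy, Δh) = (-45, 35, -0.09); to OW-C = (-90, 35, -0.25).
Solve a·Δx + b·Δy = Δh: det = (-45)·35 − (-90)·35 = 1575.
∂h/∂x = [(-0.09)·35 − (-0.25)·35] / 1575 = +0.003556
∂h/∂y = [(-45)·(-0.25) − (-90)·(-0.09)] / 1575 = +0.002000
|∇h| = √(0.003556² + 0.002000²) = 0.00408

0.0041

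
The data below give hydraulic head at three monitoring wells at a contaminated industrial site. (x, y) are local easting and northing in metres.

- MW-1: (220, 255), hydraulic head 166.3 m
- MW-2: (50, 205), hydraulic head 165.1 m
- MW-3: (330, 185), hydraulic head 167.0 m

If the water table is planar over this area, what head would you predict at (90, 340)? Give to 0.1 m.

Taking MW-1 as reference: MW-2−MW-1 = (-170, -50, -1.2); MW-3−MW-1 = (110, -70, +0.7).
Determinant of the coordinate differences = (-170)·(-70) − 110·(-50) = 17400.
∂h/∂x = [(-1.2)·(-70) − (+0.7)·(-50)] / 17400 = +0.006839
∂h/∂y = [(-170)·(+0.7) − 110·(-1.2)] / 17400 = +0.0007471
h(90, 340) = 166.3 + (+0.006839)·(-130) + (+0.0007471)·(85) = 166.3 -0.889 +0.064 = 165.474 m.

165.5 m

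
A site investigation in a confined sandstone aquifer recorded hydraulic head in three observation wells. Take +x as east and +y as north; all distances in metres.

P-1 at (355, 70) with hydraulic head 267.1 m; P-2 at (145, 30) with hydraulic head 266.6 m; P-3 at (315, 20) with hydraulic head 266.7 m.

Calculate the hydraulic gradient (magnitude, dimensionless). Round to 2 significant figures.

With h = a·x + b·y + c and P-1 as origin, the differences give:
  (-210)·a + (-40)·b = -0.5
  (-40)·a + (-50)·b = -0.4
Eliminate b (×(-50) and ×(-40), subtract): 8900·a = 9.00 → a = ∂h/∂x = +0.001011
Back-substitute: b = ∂h/∂y = +0.007191.
|∇h| = √(0.001011² + 0.007191²) = 0.007262

0.0073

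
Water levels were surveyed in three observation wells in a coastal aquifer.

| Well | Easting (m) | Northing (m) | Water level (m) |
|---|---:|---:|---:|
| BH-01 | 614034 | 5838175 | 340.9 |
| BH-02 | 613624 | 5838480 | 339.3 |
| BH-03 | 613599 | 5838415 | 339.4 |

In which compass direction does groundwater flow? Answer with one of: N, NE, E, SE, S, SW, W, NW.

With h = a·x + b·y + c and BH-01 as origin, the differences give:
  (-410)·a + 305·b = -1.6
  (-435)·a + 240·b = -1.5
Eliminate b (×240 and ×305, subtract): 34275·a = 73.50 → a = ∂h/∂x = +0.002144
Back-substitute: b = ∂h/∂y = -0.002363.
Flow = −∇h = (-0.002144 east, +0.002363 north), which points northwest.

NW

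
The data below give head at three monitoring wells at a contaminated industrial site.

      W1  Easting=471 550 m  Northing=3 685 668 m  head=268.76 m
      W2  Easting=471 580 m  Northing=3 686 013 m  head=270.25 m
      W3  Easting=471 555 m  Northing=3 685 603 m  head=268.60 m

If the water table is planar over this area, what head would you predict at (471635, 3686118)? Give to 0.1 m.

Taking W1 as reference: W2−W1 = (30, 345, +1.49); W3−W1 = (5, -65, -0.16).
Solve a·Δx + b·Δy = Δh: det = 30·(-65) − 5·345 = -3675.
∂h/∂x = [(+1.49)·(-65) − (-0.16)·345] / -3675 = +0.01133
∂h/∂y = [30·(-0.16) − 5·(+1.49)] / -3675 = +0.003333
h(471635, 3686118) = 268.76 + (+0.01133)·(85) + (+0.003333)·(450) = 268.76 +0.963 +1.500 = 271.223 m.

271.2 m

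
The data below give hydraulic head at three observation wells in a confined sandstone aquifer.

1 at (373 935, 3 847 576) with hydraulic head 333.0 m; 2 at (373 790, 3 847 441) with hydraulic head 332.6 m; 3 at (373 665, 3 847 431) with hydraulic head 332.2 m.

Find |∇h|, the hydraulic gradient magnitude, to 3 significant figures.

0.00328

Differences from 1: to 2 (Δx, Δy, Δh) = (-145, -135, -0.4); to 3 = (-270, -145, -0.8).
Determinant of the coordinate differences = (-145)·(-145) − (-270)·(-135) = -15425.
∂h/∂x = [(-0.4)·(-145) − (-0.8)·(-135)] / -15425 = +0.003241
∂h/∂y = [(-145)·(-0.8) − (-270)·(-0.4)] / -15425 = -0.0005186
|∇h| = √(0.003241² + -0.0005186²) = 0.003282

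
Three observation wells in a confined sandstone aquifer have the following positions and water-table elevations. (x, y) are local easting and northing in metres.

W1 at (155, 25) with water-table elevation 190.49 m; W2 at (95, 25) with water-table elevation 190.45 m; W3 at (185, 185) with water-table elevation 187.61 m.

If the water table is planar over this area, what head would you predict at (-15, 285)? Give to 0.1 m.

Three-point gradient (reference W1): Δ to W2 = (-60, 0, -0.04), Δ to W3 = (30, 160, -2.88).
∂h/∂x = +0.0006667, ∂h/∂y = -0.01813 (det = -9600).
h(-15, 285) = 190.49 + (+0.0006667)·(-170) + (-0.01813)·(260) = 190.49 -0.113 -4.713 = 185.664 m.

185.7 m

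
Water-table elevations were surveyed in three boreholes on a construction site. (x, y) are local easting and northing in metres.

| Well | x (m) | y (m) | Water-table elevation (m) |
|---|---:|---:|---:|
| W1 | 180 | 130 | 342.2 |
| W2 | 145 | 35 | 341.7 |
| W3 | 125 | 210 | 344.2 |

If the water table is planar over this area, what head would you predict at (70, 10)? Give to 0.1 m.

342.8 m

Taking W1 as reference: W2−W1 = (-35, -95, -0.5); W3−W1 = (-55, 80, +2.0).
Determinant of the coordinate differences = (-35)·80 − (-55)·(-95) = -8025.
∂h/∂x = [(-0.5)·80 − (+2.0)·(-95)] / -8025 = -0.01869
∂h/∂y = [(-35)·(+2.0) − (-55)·(-0.5)] / -8025 = +0.01215
h(70, 10) = 342.2 + (-0.01869)·(-110) + (+0.01215)·(-120) = 342.2 +2.056 -1.458 = 342.798 m.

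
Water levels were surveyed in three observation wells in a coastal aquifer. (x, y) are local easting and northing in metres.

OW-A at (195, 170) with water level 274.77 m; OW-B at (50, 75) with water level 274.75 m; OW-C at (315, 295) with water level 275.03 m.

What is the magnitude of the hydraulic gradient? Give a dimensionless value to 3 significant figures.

Differences from OW-A: to OW-B (Δx, Δy, Δh) = (-145, -95, -0.02); to OW-C = (120, 125, +0.26).
Determinant of the coordinate differences = (-145)·125 − 120·(-95) = -6725.
∂h/∂x = [(-0.02)·125 − (+0.26)·(-95)] / -6725 = -0.003301
∂h/∂y = [(-145)·(+0.26) − 120·(-0.02)] / -6725 = +0.005249
|∇h| = √(-0.003301² + 0.005249²) = 0.006201

0.00620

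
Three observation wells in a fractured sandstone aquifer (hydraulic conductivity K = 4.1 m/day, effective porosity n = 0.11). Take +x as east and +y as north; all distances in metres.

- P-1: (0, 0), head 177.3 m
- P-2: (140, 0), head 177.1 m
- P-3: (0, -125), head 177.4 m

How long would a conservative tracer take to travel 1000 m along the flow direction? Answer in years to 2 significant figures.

∂h/∂x = (177.1 − 177.3) / (140 − 0) = -0.001429
∂h/∂y = (177.4 − 177.3) / (-125 − 0) = -0.0008000
|∇h| = √(-0.001429² + -0.0008000²) = 0.001638
Seepage velocity v = K·i/n = 4.1 × 0.001638 / 0.11 = 0.06105 m/day.
t = 1000 / 0.06105 = 1.638e+04 days = 44.8 years.

45 years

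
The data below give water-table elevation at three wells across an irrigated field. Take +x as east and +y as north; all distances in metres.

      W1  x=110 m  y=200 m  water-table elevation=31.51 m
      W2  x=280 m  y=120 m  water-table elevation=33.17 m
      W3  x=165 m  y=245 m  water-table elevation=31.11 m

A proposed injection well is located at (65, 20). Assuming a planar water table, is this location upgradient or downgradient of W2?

Taking W1 as reference: W2−W1 = (170, -80, +1.66); W3−W1 = (55, 45, -0.40).
Determinant of the coordinate differences = 170·45 − 55·(-80) = 12050.
∂h/∂x = [(+1.66)·45 − (-0.40)·(-80)] / 12050 = +0.003544
∂h/∂y = [170·(-0.40) − 55·(+1.66)] / 12050 = -0.01322
Head at (65, 20) = 31.51 + (+0.003544)·(-45) + (-0.01322)·(-180) = 33.73 m.
That is higher than the 33.17 m at W2, so the point is upgradient.

upgradient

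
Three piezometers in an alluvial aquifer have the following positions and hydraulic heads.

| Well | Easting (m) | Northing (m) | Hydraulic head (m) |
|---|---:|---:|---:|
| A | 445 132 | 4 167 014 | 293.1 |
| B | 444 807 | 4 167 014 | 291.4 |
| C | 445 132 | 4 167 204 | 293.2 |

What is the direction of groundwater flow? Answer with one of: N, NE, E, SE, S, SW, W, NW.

W

∂h/∂x = (291.4 − 293.1) / (444807 − 445132) = +0.005231
∂h/∂y = (293.2 − 293.1) / (4167204 − 4167014) = +0.0005263
Flow = −∇h = (-0.005231 east, -0.0005263 north), which points west.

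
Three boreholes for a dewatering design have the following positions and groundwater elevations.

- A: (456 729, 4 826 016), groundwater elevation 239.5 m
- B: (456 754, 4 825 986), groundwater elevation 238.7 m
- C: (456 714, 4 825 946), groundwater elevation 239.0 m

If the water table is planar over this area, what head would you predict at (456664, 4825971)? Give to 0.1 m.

240.2 m

Three-point gradient (reference A): Δ to B = (25, -30, -0.8), Δ to C = (-15, -70, -0.5).
∂h/∂x = -0.01864, ∂h/∂y = +0.01114 (det = -2200).
h(456664, 4825971) = 239.5 + (-0.01864)·(-65) + (+0.01114)·(-45) = 239.5 +1.211 -0.501 = 240.210 m.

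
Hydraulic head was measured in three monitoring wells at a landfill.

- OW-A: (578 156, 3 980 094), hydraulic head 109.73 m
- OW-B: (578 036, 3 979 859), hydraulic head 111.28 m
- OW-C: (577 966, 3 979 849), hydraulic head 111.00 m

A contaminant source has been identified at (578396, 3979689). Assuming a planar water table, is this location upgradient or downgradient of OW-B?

Three-point gradient (reference OW-A): Δ to OW-B = (-120, -235, +1.55), Δ to OW-C = (-190, -245, +1.27).
∂h/∂x = +0.005331, ∂h/∂y = -0.009318 (det = -15250).
Head at (578396, 3979689) = 109.73 + (+0.005331)·(240) + (-0.009318)·(-405) = 114.78 m.
That is higher than the 111.28 m at OW-B, so the point is upgradient.

upgradient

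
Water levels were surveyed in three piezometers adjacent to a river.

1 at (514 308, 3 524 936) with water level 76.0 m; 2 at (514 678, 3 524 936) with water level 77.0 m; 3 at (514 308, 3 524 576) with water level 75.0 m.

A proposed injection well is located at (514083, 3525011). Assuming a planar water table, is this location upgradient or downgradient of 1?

∂h/∂x = (77.0 − 76.0) / (514678 − 514308) = +0.002703
∂h/∂y = (75.0 − 76.0) / (3524576 − 3524936) = +0.002778
Head at (514083, 3525011) = 76.0 + (+0.002703)·(-225) + (+0.002778)·(75) = 75.60 m.
That is lower than the 76.0 m at 1, so the point is downgradient.

downgradient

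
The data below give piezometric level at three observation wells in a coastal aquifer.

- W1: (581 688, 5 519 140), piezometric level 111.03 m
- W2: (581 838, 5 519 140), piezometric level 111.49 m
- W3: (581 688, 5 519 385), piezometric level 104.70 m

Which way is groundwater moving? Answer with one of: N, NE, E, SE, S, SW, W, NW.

∂h/∂x = (111.49 − 111.03) / (581838 − 581688) = +0.003067
∂h/∂y = (104.70 − 111.03) / (5519385 − 5519140) = -0.02584
Flow = −∇h = (-0.003067 east, +0.02584 north), which points north.

N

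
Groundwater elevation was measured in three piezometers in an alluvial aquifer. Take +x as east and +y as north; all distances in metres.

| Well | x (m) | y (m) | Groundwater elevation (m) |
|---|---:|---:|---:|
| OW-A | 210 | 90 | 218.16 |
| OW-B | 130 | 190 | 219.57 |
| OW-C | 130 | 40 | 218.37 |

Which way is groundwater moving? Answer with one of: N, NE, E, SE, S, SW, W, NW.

SE

Differences from OW-A: to OW-B (Δx, Δy, Δh) = (-80, 100, +1.41); to OW-C = (-80, -50, +0.21).
Determinant of the coordinate differences = (-80)·(-50) − (-80)·100 = 12000.
∂h/∂x = [(+1.41)·(-50) − (+0.21)·100] / 12000 = -0.007625
∂h/∂y = [(-80)·(+0.21) − (-80)·(+1.41)] / 12000 = +0.008000
Flow = −∇h = (+0.007625 east, -0.008000 north), which points southeast.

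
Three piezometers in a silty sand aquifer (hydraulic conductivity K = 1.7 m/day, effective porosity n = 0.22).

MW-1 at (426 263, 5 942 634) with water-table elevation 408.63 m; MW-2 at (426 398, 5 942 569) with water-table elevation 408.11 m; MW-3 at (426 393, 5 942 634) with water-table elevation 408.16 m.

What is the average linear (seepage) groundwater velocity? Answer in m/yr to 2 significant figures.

10 m/yr

With h = a·x + b·y + c and MW-1 as origin, the differences give:
  135·a + (-65)·b = -0.52
  130·a + 0·b = -0.47
Eliminate b (×0 and ×(-65), subtract): 8450·a = -30.550 → a = ∂h/∂x = -0.003615
Back-substitute: b = ∂h/∂y = +0.0004911.
|∇h| = √(-0.003615² + 0.0004911²) = 0.003648
Seepage velocity v = K·i/n = 1.7 × 0.003648 / 0.22 = 0.02819 m/day = 10.3 m/yr.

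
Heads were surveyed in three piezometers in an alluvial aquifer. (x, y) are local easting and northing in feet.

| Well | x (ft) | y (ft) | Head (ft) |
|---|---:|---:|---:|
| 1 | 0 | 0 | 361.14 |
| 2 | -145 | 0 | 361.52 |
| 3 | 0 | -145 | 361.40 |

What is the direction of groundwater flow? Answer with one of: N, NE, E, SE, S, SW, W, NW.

NE

∂h/∂x = (361.52 − 361.14) / (-145 − 0) = -0.002621
∂h/∂y = (361.40 − 361.14) / (-145 − 0) = -0.001793
Flow = −∇h = (+0.002621 east, +0.001793 north), which points northeast.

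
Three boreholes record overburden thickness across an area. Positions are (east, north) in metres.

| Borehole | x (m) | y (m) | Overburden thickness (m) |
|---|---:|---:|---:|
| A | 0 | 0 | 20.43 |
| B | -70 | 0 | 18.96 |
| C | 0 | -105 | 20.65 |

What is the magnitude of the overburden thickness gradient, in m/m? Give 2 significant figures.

0.021 m/m

∂d/∂x = (18.96 − 20.43) / (-70 − 0) = +0.02100
∂d/∂y = (20.65 − 20.43) / (-105 − 0) = -0.002095
|∇f| = √(0.02100² + -0.002095²) = 0.0211 m/m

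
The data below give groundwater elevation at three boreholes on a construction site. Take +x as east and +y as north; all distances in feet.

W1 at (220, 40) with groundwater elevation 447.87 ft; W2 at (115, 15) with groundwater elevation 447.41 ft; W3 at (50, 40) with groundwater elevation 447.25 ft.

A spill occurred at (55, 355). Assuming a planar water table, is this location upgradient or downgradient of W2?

Differences from W1: to W2 (Δx, Δy, Δh) = (-105, -25, -0.46); to W3 = (-170, 0, -0.62).
Determinant of the coordinate differences = (-105)·0 − (-170)·(-25) = -4250.
∂h/∂x = [(-0.46)·0 − (-0.62)·(-25)] / -4250 = +0.003647
∂h/∂y = [(-105)·(-0.62) − (-170)·(-0.46)] / -4250 = +0.003082
Head at (55, 355) = 447.87 + (+0.003647)·(-165) + (+0.003082)·(315) = 448.24 ft.
That is higher than the 447.41 ft at W2, so the point is upgradient.

upgradient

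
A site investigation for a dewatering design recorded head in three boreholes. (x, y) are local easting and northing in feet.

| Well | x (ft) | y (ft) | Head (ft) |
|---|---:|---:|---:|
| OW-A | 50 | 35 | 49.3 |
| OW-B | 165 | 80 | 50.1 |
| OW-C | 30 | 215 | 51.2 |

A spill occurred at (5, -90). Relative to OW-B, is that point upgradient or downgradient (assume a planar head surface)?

Taking OW-A as reference: OW-B−OW-A = (115, 45, +0.8); OW-C−OW-A = (-20, 180, +1.9).
Solve a·Δx + b·Δy = Δh: det = 115·180 − (-20)·45 = 21600.
∂h/∂x = [(+0.8)·180 − (+1.9)·45] / 21600 = +0.002708
∂h/∂y = [115·(+1.9) − (-20)·(+0.8)] / 21600 = +0.01086
Head at (5, -90) = 49.3 + (+0.002708)·(-45) + (+0.01086)·(-125) = 47.82 ft.
That is lower than the 50.1 ft at OW-B, so the point is downgradient.

downgradient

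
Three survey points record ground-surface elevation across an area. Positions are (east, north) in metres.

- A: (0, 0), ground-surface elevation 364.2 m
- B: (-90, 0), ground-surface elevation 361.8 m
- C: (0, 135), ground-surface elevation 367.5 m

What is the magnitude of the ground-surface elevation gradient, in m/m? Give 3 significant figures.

∂z/∂x = (361.8 − 364.2) / (-90 − 0) = +0.02667
∂z/∂y = (367.5 − 364.2) / (135 − 0) = +0.02444
|∇f| = √(0.02667² + 0.02444²) = 0.03617 m/m

0.0362 m/m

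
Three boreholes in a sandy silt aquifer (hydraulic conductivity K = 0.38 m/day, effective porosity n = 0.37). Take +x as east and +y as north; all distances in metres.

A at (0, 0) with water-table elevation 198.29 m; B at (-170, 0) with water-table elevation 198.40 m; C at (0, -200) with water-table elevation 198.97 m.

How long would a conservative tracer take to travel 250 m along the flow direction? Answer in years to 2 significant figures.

∂h/∂x = (198.40 − 198.29) / (-170 − 0) = -0.0006471
∂h/∂y = (198.97 − 198.29) / (-200 − 0) = -0.003400
|∇h| = √(-0.0006471² + -0.003400²) = 0.003461
Seepage velocity v = K·i/n = 0.38 × 0.003461 / 0.37 = 0.003555 m/day.
t = 250 / 0.003555 = 7.032e+04 days = 193 years.

190 years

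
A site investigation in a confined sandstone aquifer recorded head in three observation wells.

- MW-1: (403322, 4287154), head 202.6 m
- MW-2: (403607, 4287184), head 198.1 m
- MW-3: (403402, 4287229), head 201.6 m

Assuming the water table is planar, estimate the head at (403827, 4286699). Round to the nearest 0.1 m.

With h = a·x + b·y + c and MW-1 as origin, the differences give:
  285·a + 30·b = -4.5
  80·a + 75·b = -1.0
Eliminate b (×75 and ×30, subtract): 18975·a = -307.50 → a = ∂h/∂x = -0.01621
Back-substitute: b = ∂h/∂y = +0.003953.
h(403827, 4286699) = 202.6 + (-0.01621)·(505) + (+0.003953)·(-455) = 202.6 -8.184 -1.798 = 192.618 m.

192.6 m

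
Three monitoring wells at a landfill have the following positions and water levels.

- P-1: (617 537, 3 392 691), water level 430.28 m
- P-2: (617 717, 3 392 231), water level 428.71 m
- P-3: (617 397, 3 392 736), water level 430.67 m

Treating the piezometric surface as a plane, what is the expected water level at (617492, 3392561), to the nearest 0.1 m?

Taking P-1 as reference: P-2−P-1 = (180, -460, -1.57); P-3−P-1 = (-140, 45, +0.39).
Determinant of the coordinate differences = 180·45 − (-140)·(-460) = -56300.
∂h/∂x = [(-1.57)·45 − (+0.39)·(-460)] / -56300 = -0.001932
∂h/∂y = [180·(+0.39) − (-140)·(-1.57)] / -56300 = +0.002657
h(617492, 3392561) = 430.28 + (-0.001932)·(-45) + (+0.002657)·(-130) = 430.28 +0.087 -0.345 = 430.021 m.

430.0 m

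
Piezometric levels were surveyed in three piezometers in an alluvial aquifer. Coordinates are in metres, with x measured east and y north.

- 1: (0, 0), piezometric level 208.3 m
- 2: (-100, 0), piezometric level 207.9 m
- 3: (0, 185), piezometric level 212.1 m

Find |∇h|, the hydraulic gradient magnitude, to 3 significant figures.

∂h/∂x = (207.9 − 208.3) / (-100 − 0) = +0.004000
∂h/∂y = (212.1 − 208.3) / (185 − 0) = +0.02054
|∇h| = √(0.004000² + 0.02054²) = 0.02093

0.0209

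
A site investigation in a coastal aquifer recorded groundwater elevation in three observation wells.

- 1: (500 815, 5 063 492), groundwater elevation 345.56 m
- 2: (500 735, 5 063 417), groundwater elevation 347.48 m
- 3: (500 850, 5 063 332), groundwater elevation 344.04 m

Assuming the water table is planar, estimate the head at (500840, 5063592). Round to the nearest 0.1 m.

Taking 1 as reference: 2−1 = (-80, -75, +1.92); 3−1 = (35, -160, -1.52).
Solve a·Δx + b·Δy = Δh: det = (-80)·(-160) − 35·(-75) = 15425.
∂h/∂x = [(+1.92)·(-160) − (-1.52)·(-75)] / 15425 = -0.02731
∂h/∂y = [(-80)·(-1.52) − 35·(+1.92)] / 15425 = +0.003527
h(500840, 5063592) = 345.56 + (-0.02731)·(25) + (+0.003527)·(100) = 345.56 -0.683 +0.353 = 345.230 m.

345.2 m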